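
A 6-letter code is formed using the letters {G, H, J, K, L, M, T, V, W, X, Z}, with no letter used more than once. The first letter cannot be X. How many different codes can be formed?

302400

The first letter has 11−1 = 10 choices (anything except X).
The remaining 5 letters are filled from the other 10 symbols without repetition: 10 × 9 × 8 × 7 × 6 = 30240.
Total: 10 × 30240 = 302400.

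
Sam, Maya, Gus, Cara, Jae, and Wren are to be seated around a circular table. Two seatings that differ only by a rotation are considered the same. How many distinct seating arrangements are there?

120

Around a circle, 6 distinct people have 6!/6 = (5)! = 120 rotationally distinct seatings.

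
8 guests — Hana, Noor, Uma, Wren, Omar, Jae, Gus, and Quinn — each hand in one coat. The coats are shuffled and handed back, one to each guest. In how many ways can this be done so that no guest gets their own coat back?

14833

Let Aᵢ be the assignments in which guest i gets their own coat. We want the size of the complement of A₁∪…∪A_8.
By inclusion–exclusion this is Σ_{j=0}^{8} (−1)^j C(8,j)·(8−j)!.
Computing: 40320 − 40320 + 20160 − 6720 + 1680 − 336 + 56 − 8 + 1 = 14833.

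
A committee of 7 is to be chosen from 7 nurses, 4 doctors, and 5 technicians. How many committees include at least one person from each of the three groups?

Total 7-person selections from all 16: C(16,7) = 11440.
Selections missing a whole group: no nurses → C(9,7) = 36; no doctors → C(12,7) = 792; no technicians → C(11,7) = 330.
Add back selections omitting two groups (i.e. drawn from a single group): C(7,7) + C(4,7) + C(5,7) = 1.
By inclusion–exclusion: 11440 − 1158 + 1 = 10283.

10283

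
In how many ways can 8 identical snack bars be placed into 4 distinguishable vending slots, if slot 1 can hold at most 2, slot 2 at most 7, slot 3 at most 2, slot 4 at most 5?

52

Without the upper bounds there are C(11,3) = 165 ways to split 8 among 4 vending slots.
Subtract solutions that violate a single cap (substitute x_i' = x_i − (cap_i+1)): x_1 ≥ 3 gives C(8,3) = 56; x_2 ≥ 8 gives C(3,3) = 1; x_3 ≥ 3 gives C(8,3) = 56; x_4 ≥ 6 gives C(5,3) = 10. Together 123.
Add back pairs where two caps are both exceeded: 0 + 10 + 0 + 0 + 0 + 0 = 10.
By inclusion–exclusion the count is 165 − 123 + 10 = 52.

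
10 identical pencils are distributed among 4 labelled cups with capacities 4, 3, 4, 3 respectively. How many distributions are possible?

By stars and bars, unrestricted non-negative solutions to x_1+…+x_4 = 10 number C(10+3,3) = 286.
Subtract solutions that violate a single cap (substitute x_i' = x_i − (cap_i+1)): x_1 ≥ 5 gives C(8,3) = 56; x_2 ≥ 4 gives C(9,3) = 84; x_3 ≥ 5 gives C(8,3) = 56; x_4 ≥ 4 gives C(9,3) = 84. Together 280.
Add back pairs where two caps are both exceeded: 4 + 1 + 4 + 4 + 10 + 4 = 27.
By inclusion–exclusion the count is 286 − 280 + 27 = 33.

33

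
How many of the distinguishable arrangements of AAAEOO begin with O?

Fix O in the first position and arrange the remaining 5 letters.
Those 5 letters have A appearing 3 times, giving (5)!/(3!) = 20.

20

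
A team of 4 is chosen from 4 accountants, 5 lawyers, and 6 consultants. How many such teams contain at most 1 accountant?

Split by how many accountants are chosen (0 through 1).
Sum: C(4,0)·C(11,4) + C(4,1)·C(11,3) = 330 + 660 = 990.

990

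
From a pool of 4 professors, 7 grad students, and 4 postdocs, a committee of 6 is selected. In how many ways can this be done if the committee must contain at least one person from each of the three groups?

With no constraint there are C(15,6) = 5005 possible selections.
Selections missing a whole group: no professors → C(11,6) = 462; no grad students → C(8,6) = 28; no postdocs → C(11,6) = 462.
Add back selections omitting two groups (i.e. drawn from a single group): C(4,6) + C(7,6) + C(4,6) = 7.
By inclusion–exclusion: 5005 − 952 + 7 = 4060.

4060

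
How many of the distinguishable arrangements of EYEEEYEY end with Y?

With the last slot taken by Y, it remains to arrange the other 7 letters (EEEEYEY).
Those 7 letters have E appearing 5 times and Y appearing twice, giving (7)!/(5!·2!) = 21.

21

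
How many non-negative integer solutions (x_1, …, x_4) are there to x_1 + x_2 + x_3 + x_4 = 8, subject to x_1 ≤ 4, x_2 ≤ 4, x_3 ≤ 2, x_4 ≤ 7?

Ignoring the caps, the number of non-negative solutions to x_1+…+x_4 = 8 is C(11,3) = 165.
Subtract solutions that violate a single cap (substitute x_i' = x_i − (cap_i+1)): x_1 ≥ 5 gives C(6,3) = 20; x_2 ≥ 5 gives C(6,3) = 20; x_3 ≥ 3 gives C(8,3) = 56; x_4 ≥ 8 gives C(3,3) = 1. Together 97.
Add back pairs where two caps are both exceeded: 0 + 1 + 0 + 1 + 0 + 0 = 2.
By inclusion–exclusion the count is 165 − 97 + 2 = 70.

70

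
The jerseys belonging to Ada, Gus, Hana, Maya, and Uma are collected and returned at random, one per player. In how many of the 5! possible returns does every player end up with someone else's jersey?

44

Count assignments avoiding every fixed point. For any j of the 5 players fixed to their old jersey, the other 5−j can be arranged in (5−j)! ways.
By inclusion–exclusion this is Σ_{j=0}^{5} (−1)^j C(5,j)·(5−j)!.
Computing: 120 − 120 + 60 − 20 + 5 − 1 = 44.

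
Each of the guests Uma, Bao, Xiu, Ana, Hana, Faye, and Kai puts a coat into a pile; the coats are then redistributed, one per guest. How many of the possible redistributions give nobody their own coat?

1854

This is the derangement count D_7: permutations of 7 items with no fixed point.
By inclusion–exclusion this is Σ_{j=0}^{7} (−1)^j C(7,j)·(7−j)!.
Computing: 5040 − 5040 + 2520 − 840 + 210 − 42 + 7 − 1 = 1854.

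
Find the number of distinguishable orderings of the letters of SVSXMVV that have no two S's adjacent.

300

Total arrangements of SVSXMVV: 7!/(3!·2!) = 420.
Arrangements with the S's together: treat SS as one letter, giving (6)!/(3!) = 120.
Hence 420 − 120 = 300.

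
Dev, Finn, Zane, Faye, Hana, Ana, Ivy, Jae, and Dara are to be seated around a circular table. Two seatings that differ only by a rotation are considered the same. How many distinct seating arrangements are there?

Around a circle, 9 distinct people have 9!/9 = (8)! = 40320 rotationally distinct seatings.

40320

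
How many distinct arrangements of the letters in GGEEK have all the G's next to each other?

12

Treat the 2 copies of G as a single block. The multiset to arrange is then {GG, E, E, K}, 4 items in all.
That gives (4)!/(2!) = 12 arrangements.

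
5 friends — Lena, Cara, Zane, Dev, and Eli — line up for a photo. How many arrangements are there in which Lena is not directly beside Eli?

72

There are 5! = 120 arrangements in all. If Lena and Eli are adjacent, merging them into one block gives 2·(4)! = 48 arrangements.
Complementary counting: 120 − 48 = 72.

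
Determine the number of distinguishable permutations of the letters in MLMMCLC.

The 7 letters of MLMMCLC have repeats: C appearing twice, L appearing twice, and M appearing 3 times.
So there are 7! / (3!·2!·2!) = 210 distinguishable arrangements.

210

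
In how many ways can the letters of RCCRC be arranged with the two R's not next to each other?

There are 5!/(3!·2!) = 10 arrangements of RCCRC in total.
If the two R's are adjacent, glue them into one block, leaving 4 items to arrange: (4)!/(3!) = 4 ways.
Subtracting, 10 − 4 = 6 arrangements keep the R's apart.

6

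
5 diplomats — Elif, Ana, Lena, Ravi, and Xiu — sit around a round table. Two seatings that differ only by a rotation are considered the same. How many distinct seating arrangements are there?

24

Seat Elif anywhere (absorbing the rotational symmetry), then permute the other 4: (4)! = 24.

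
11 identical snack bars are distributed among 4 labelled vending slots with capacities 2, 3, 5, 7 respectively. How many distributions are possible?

53

Ignoring the caps, the number of non-negative solutions to x_1+…+x_4 = 11 is C(14,3) = 364.
Subtract solutions that violate a single cap (substitute x_i' = x_i − (cap_i+1)): x_1 ≥ 3 gives C(11,3) = 165; x_2 ≥ 4 gives C(10,3) = 120; x_3 ≥ 6 gives C(8,3) = 56; x_4 ≥ 8 gives C(6,3) = 20. Together 361.
Add back pairs where two caps are both exceeded: 35 + 10 + 1 + 4 + 0 + 0 = 50.
By inclusion–exclusion the count is 364 − 361 + 50 = 53.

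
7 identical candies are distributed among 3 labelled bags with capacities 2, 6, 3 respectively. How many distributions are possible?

Without the upper bounds there are C(9,2) = 36 ways to split 7 among 3 bags.
Subtract solutions that violate a single cap (substitute x_i' = x_i − (cap_i+1)): x_1 ≥ 3 gives C(6,2) = 15; x_2 ≥ 7 gives C(2,2) = 1; x_3 ≥ 4 gives C(5,2) = 10. Together 26.
Add back pairs where two caps are both exceeded: 0 + 1 + 0 = 1.
By inclusion–exclusion the count is 36 − 26 + 1 = 11.

11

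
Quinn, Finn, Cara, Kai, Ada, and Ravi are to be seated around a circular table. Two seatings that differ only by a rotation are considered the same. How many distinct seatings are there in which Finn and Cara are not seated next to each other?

Without the restriction there are (5)! = 120 seatings.
Those with Finn next to Cara: fuse the pair into one unit and seat 5 units around a circle — 2·(4)! = 48.
Subtracting, 120 − 48 = 72.

72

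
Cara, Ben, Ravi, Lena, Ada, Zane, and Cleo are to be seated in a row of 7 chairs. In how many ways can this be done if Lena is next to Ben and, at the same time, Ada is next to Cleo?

480

Treat {Lena,Ben} as one block (2 orders) and {Ada,Cleo} as another (2 orders).
That leaves 5 units to arrange: 2 × 2 × 5! = 4 × 120 = 480.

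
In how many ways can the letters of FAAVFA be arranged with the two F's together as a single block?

20

Treat the 2 copies of F as a single block. The multiset to arrange is then {FF, A, A, A, V}, 5 items in all.
That gives (5)!/(3!) = 20 arrangements.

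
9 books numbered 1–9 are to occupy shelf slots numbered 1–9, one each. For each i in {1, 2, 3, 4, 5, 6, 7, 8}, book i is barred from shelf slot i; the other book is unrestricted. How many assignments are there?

Let Aᵢ (for 1 ≤ i ≤ 8) be the placements that put book i in its forbidden shelf slot. Any j of these fix j positions, leaving (9−j)! ways to fill the rest, and there are C(8,j) ways to pick which j.
By inclusion–exclusion, the number of valid placements is Σ_{j=0}^{8} (−1)^j C(8,j)·(9−j)!.
Computing: 362880 − 322560 + 141120 − 40320 + 8400 − 1344 + 168 − 16 + 1 = 148329.

148329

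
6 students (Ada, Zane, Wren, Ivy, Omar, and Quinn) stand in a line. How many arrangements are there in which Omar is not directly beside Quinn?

Of the 6! = 720 arrangements, those with Omar and Quinn adjacent number 2 × 5! = 240 (treat the pair as a block with 2 internal orders).
So 720 − 240 = 480 arrangements keep them apart.

480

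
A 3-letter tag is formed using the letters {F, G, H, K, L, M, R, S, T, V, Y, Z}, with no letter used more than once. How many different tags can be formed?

With no repetition, fill the 3 letters in order: 12 choices, then 11, down to 10.
12 × 11 × 10 = 1320.

1320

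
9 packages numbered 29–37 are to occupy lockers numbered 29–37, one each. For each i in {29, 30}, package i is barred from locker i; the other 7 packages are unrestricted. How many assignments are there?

Let Aᵢ (for i ∈ {29, 30}) be the placements that put package i in its forbidden locker. Any j of these fix j positions, leaving (9−j)! ways to fill the rest, and there are C(2,j) ways to pick which j.
By inclusion–exclusion, the number of valid placements is Σ_{j=0}^{2} (−1)^j C(2,j)·(9−j)!.
Computing: 362880 − 80640 + 5040 = 287280.

287280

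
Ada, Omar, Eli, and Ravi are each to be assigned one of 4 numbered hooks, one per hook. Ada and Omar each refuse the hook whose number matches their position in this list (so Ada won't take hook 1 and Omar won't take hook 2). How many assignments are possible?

Let Aᵢ (for i ∈ {1, 2}) be the placements that put person i in their forbidden hook. Any j of these fix j positions, leaving (4−j)! ways to fill the rest, and there are C(2,j) ways to pick which j.
By inclusion–exclusion, the number of valid placements is Σ_{j=0}^{2} (−1)^j C(2,j)·(4−j)!.
Computing: 24 − 12 + 2 = 14.

14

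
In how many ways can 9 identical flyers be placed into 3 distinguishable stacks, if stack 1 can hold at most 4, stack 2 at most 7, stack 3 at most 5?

Ignoring the caps, the number of non-negative solutions to x_1+…+x_3 = 9 is C(11,2) = 55.
Subtract solutions that violate a single cap (substitute x_i' = x_i − (cap_i+1)): x_1 ≥ 5 gives C(6,2) = 15; x_2 ≥ 8 gives C(3,2) = 3; x_3 ≥ 6 gives C(5,2) = 10. Together 28.
No two caps can be exceeded simultaneously, so the pair terms are all 0.
By inclusion–exclusion the count is 55 − 28 + 0 = 27.

27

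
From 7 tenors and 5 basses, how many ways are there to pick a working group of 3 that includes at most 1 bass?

140

Split by how many basses are chosen (0 through 1).
Sum: C(5,0)·C(7,3) + C(5,1)·C(7,2) = 35 + 105 = 140.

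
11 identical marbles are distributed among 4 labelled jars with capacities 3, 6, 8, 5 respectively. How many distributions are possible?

148

Ignoring the caps, the number of non-negative solutions to x_1+…+x_4 = 11 is C(14,3) = 364.
Subtract solutions that violate a single cap (substitute x_i' = x_i − (cap_i+1)): x_1 ≥ 4 gives C(10,3) = 120; x_2 ≥ 7 gives C(7,3) = 35; x_3 ≥ 9 gives C(5,3) = 10; x_4 ≥ 6 gives C(8,3) = 56. Together 221.
Add back pairs where two caps are both exceeded: 1 + 0 + 4 + 0 + 0 + 0 = 5.
By inclusion–exclusion the count is 364 − 221 + 5 = 148.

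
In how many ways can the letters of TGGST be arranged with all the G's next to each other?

Treat the 2 copies of G as a single block. The multiset to arrange is then {GG, S, T, T}, 4 items in all.
That gives (4)!/(2!) = 12 arrangements.

12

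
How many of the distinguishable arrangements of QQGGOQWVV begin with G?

3360

With the first slot taken by G, it remains to arrange the other 8 letters (QQGOQWVV).
Those 8 letters have Q appearing 3 times and V appearing twice, giving (8)!/(3!·2!) = 3360.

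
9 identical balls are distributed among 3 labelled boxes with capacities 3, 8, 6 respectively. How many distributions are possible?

Without the upper bounds there are C(11,2) = 55 ways to split 9 among 3 boxes.
Subtract solutions that violate a single cap (substitute x_i' = x_i − (cap_i+1)): x_1 ≥ 4 gives C(7,2) = 21; x_2 ≥ 9 gives C(2,2) = 1; x_3 ≥ 7 gives C(4,2) = 6. Together 28.
No two caps can be exceeded simultaneously, so the pair terms are all 0.
By inclusion–exclusion the count is 55 − 28 + 0 = 27.

27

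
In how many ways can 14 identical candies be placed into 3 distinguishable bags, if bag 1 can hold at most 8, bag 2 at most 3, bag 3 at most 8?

By stars and bars, unrestricted non-negative solutions to x_1+…+x_3 = 14 number C(14+2,2) = 120.
Subtract solutions that violate a single cap (substitute x_i' = x_i − (cap_i+1)): x_1 ≥ 9 gives C(7,2) = 21; x_2 ≥ 4 gives C(12,2) = 66; x_3 ≥ 9 gives C(7,2) = 21. Together 108.
Add back pairs where two caps are both exceeded: 3 + 0 + 3 = 6.
By inclusion–exclusion the count is 120 − 108 + 6 = 18.

18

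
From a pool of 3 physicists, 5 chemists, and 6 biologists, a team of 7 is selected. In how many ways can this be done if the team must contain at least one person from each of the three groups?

3058

Unrestricted: C(14,7) = 3432 ways to pick any 7 of the 14.
Selections missing a whole group: no physicists → C(11,7) = 330; no chemists → C(9,7) = 36; no biologists → C(8,7) = 8.
Add back selections omitting two groups (i.e. drawn from a single group): C(3,7) + C(5,7) + C(6,7) = 0.
By inclusion–exclusion: 3432 − 374 + 0 = 3058.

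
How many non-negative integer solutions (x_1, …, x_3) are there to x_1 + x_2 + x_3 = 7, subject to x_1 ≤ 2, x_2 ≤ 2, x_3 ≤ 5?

6

By stars and bars, unrestricted non-negative solutions to x_1+…+x_3 = 7 number C(7+2,2) = 36.
Subtract solutions that violate a single cap (substitute x_i' = x_i − (cap_i+1)): x_1 ≥ 3 gives C(6,2) = 15; x_2 ≥ 3 gives C(6,2) = 15; x_3 ≥ 6 gives C(3,2) = 3. Together 33.
Add back pairs where two caps are both exceeded: 3 + 0 + 0 = 3.
By inclusion–exclusion the count is 36 − 33 + 3 = 6.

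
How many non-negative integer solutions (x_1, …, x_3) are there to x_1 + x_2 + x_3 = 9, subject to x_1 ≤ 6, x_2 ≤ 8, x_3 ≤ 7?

45

Without the upper bounds there are C(11,2) = 55 ways to split 9 among 3 variables.
Subtract solutions that violate a single cap (substitute x_i' = x_i − (cap_i+1)): x_1 ≥ 7 gives C(4,2) = 6; x_2 ≥ 9 gives C(2,2) = 1; x_3 ≥ 8 gives C(3,2) = 3. Together 10.
No two caps can be exceeded simultaneously, so the pair terms are all 0.
By inclusion–exclusion the count is 55 − 10 + 0 = 45.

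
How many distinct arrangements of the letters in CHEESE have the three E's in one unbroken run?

24

Treat the 3 copies of E as a single block. The multiset to arrange is then {EEE, C, H, S}, 4 items in all.
All 4 items are distinct, so there are (4)! = 24 arrangements.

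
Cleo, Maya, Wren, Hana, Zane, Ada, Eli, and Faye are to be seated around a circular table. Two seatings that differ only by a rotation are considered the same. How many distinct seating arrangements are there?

Around a circle, 8 distinct people have 8!/8 = (7)! = 5040 rotationally distinct seatings.

5040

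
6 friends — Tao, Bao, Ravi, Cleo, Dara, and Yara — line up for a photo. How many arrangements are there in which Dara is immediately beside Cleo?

240

Treat {Dara, Cleo} as a single unit. There are 5 units to order, and the pair itself can be ordered 2 ways.
That gives 2 × 5! = 2 × 120 = 240.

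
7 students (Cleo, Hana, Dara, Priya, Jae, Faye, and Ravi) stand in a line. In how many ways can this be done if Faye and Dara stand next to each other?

1440

Treat {Faye, Dara} as a single unit. There are 6 units to order, and the pair itself can be ordered 2 ways.
So the count is 2·(6)! = 1440.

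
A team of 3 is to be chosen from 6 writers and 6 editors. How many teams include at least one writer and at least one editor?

With no constraint there are C(12,3) = 220 possible selections.
Subtract selections that omit an entire group: no writers → C(6,3) = 20; no editors → C(6,3) = 20.
Both groups omitted at once is impossible, so 220 − 40 = 180.

180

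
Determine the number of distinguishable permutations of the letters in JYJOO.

Letter multiplicities in JYJOO: J×2, O×2, Y×1.
So there are 5! / (2!·2!) = 30 distinguishable arrangements.

30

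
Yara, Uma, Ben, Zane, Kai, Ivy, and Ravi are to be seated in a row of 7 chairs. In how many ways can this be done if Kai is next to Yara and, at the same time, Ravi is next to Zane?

480

Treat {Kai,Yara} as one block (2 orders) and {Ravi,Zane} as another (2 orders).
That leaves 5 units to arrange: 2 × 2 × 5! = 4 × 120 = 480.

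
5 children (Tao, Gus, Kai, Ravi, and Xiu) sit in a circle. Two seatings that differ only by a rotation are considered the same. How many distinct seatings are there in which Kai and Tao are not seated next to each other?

Without the restriction there are (4)! = 24 seatings.
Those with Kai next to Tao: fuse the pair into one unit and seat 4 units around a circle — 2·(3)! = 12.
Subtracting, 24 − 12 = 12.

12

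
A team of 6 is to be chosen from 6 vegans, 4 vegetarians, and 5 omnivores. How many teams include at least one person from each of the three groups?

4250

With no constraint there are C(15,6) = 5005 possible selections.
Selections missing a whole group: no vegans → C(9,6) = 84; no vegetarians → C(11,6) = 462; no omnivores → C(10,6) = 210.
Add back selections omitting two groups (i.e. drawn from a single group): C(6,6) + C(4,6) + C(5,6) = 1.
By inclusion–exclusion: 5005 − 756 + 1 = 4250.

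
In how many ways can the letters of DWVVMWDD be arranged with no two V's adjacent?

1260

Total arrangements of DWVVMWDD: 8!/(3!·2!·2!) = 1680.
Arrangements with the V's together: treat VV as one letter, giving (7)!/(3!·2!) = 420.
Hence 1680 − 420 = 1260.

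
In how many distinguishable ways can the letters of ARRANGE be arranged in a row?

The 7 letters of ARRANGE have repeats: A appearing twice and R appearing twice.
The number of distinct arrangements is 7!/(2!·2!) = 5040/4 = 1260.

1260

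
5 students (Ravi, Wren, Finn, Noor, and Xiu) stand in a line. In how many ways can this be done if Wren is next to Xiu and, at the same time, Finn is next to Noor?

Treat {Wren,Xiu} as one block (2 orders) and {Finn,Noor} as another (2 orders).
That leaves 3 units to arrange: 2 × 2 × 3! = 4 × 6 = 24.

24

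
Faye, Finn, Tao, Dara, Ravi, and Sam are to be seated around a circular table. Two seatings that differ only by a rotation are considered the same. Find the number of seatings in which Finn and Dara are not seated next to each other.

72

Without the restriction there are (5)! = 120 seatings.
Seatings with Finn beside Dara: treat them as a block with 2 internal orders, giving 2 × (4)! = 48.
Subtracting, 120 − 48 = 72.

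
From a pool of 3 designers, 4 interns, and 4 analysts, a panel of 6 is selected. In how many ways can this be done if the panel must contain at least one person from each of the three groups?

Total 6-person selections from all 11: C(11,6) = 462.
Selections missing a whole group: no designers → C(8,6) = 28; no interns → C(7,6) = 7; no analysts → C(7,6) = 7.
Add back selections omitting two groups (i.e. drawn from a single group): C(3,6) + C(4,6) + C(4,6) = 0.
By inclusion–exclusion: 462 − 42 + 0 = 420.

420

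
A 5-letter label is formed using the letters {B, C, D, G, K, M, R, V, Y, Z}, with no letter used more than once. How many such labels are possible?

30240

This is a permutation of 5 out of 10: P(10,5) = 10!/5!.
That product is 10 × 9 × 8 × 7 × 6 = 30240.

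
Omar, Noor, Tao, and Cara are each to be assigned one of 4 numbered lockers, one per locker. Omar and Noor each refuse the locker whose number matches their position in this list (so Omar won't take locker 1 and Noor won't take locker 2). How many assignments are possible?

Let Aᵢ (for i ∈ {1, 2}) be the placements that put person i in their forbidden locker. Any j of these fix j positions, leaving (4−j)! ways to fill the rest, and there are C(2,j) ways to pick which j.
By inclusion–exclusion, the number of valid placements is Σ_{j=0}^{2} (−1)^j C(2,j)·(4−j)!.
Computing: 24 − 12 + 2 = 14.

14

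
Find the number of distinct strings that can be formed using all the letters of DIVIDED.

DIVIDED has 7 letters with D appearing 3 times and I appearing twice.
The number of distinct arrangements is 7!/(3!·2!) = 5040/12 = 420.

420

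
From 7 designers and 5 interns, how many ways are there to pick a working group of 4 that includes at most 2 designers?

Split by how many designers are chosen (0 through 2).
Sum: C(7,0)·C(5,4) + C(7,1)·C(5,3) + C(7,2)·C(5,2) = 5 + 70 + 210 = 285.

285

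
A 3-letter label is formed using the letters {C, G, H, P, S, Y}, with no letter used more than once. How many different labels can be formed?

This is a permutation of 3 out of 6: P(6,3) = 6!/3!.
6 × 5 × 4 = 120.

120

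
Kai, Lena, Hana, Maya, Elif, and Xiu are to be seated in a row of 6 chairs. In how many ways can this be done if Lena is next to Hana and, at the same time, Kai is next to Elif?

96

Treat {Lena,Hana} as one block (2 orders) and {Kai,Elif} as another (2 orders).
That leaves 4 units to arrange: 2 × 2 × 4! = 4 × 24 = 96.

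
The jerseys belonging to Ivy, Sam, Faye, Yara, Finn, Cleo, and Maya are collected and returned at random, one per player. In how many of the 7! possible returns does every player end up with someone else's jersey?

Count assignments avoiding every fixed point. For any j of the 7 players fixed to their old jersey, the other 7−j can be arranged in (7−j)! ways.
By inclusion–exclusion this is Σ_{j=0}^{7} (−1)^j C(7,j)·(7−j)!.
Computing: 5040 − 5040 + 2520 − 840 + 210 − 42 + 7 − 1 = 1854.

1854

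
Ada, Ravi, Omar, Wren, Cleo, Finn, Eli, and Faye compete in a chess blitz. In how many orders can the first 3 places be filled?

336

This is an ordered selection of 3 from 8: P(8,3).
That gives 8 × 7 × 6 = 336.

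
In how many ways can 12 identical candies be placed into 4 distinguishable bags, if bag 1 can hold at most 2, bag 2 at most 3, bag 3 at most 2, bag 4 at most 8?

Ignoring the caps, the number of non-negative solutions to x_1+…+x_4 = 12 is C(15,3) = 455.
Subtract solutions that violate a single cap (substitute x_i' = x_i − (cap_i+1)): x_1 ≥ 3 gives C(12,3) = 220; x_2 ≥ 4 gives C(11,3) = 165; x_3 ≥ 3 gives C(12,3) = 220; x_4 ≥ 9 gives C(6,3) = 20. Together 625.
Add back pairs where two caps are both exceeded: 56 + 84 + 1 + 56 + 0 + 1 = 198.
Subtract triples: 10 + 0 + 0 + 0 = 10.
By inclusion–exclusion the count is 455 − 625 + 198 − 10 = 18.

18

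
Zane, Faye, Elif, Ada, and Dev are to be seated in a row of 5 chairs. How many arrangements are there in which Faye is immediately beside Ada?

48

Place the 3 others and the Faye-Ada pair as 4 objects in a line; the pair has 2 internal arrangements.
So the count is 2·(4)! = 48.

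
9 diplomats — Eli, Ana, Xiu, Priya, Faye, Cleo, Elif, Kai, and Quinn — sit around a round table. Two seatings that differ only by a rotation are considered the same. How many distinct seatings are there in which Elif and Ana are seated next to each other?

10080

Glue Elif and Ana into a block (2 internal orders). Seating 8 units around a circle gives (7)! arrangements.
So 2 × (7)! = 2 × 5040 = 10080.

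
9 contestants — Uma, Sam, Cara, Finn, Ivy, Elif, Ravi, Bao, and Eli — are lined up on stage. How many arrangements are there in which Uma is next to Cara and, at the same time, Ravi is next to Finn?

20160

Treat {Uma,Cara} as one block (2 orders) and {Ravi,Finn} as another (2 orders).
That leaves 7 units to arrange: 2 × 2 × 7! = 4 × 5040 = 20160.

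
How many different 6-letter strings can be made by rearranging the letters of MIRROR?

120

The 6 letters of MIRROR have repeats: R appearing 3 times.
The number of distinct arrangements is 6!/(3!) = 720/6 = 120.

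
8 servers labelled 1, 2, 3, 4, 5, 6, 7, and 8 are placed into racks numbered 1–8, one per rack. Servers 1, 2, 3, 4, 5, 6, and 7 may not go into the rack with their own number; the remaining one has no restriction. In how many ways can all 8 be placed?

Let Aᵢ (for 1 ≤ i ≤ 7) be the placements that put server i in its forbidden rack. Any j of these fix j positions, leaving (8−j)! ways to fill the rest, and there are C(7,j) ways to pick which j.
By inclusion–exclusion, the number of valid placements is Σ_{j=0}^{7} (−1)^j C(7,j)·(8−j)!.
Computing: 40320 − 35280 + 15120 − 4200 + 840 − 126 + 14 − 1 = 16687.

16687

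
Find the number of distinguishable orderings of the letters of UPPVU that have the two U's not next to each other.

18

Total arrangements of UPPVU: 5!/(2!·2!) = 30.
Arrangements with the U's together: treat UU as one letter, giving (4)!/(2!) = 12.
Hence 30 − 12 = 18.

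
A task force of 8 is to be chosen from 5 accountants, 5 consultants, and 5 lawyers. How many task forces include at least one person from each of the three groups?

With no constraint there are C(15,8) = 6435 possible selections.
Subtract selections that omit an entire group: no accountants → C(10,8) = 45; no consultants → C(10,8) = 45; no lawyers → C(10,8) = 45.
Add back selections omitting two groups (i.e. drawn from a single group): C(5,8) + C(5,8) + C(5,8) = 0.
By inclusion–exclusion: 6435 − 135 + 0 = 6300.

6300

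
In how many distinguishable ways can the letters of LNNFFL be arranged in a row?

Letter multiplicities in LNNFFL: F×2, L×2, N×2.
So there are 6! / (2!·2!·2!) = 90 distinguishable arrangements.

90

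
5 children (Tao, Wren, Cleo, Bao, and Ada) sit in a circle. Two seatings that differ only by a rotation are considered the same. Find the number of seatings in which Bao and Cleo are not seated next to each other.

Without the restriction there are (4)! = 24 seatings.
Those with Bao next to Cleo: fuse the pair into one unit and seat 4 units around a circle — 2·(3)! = 12.
Subtracting, 24 − 12 = 12.

12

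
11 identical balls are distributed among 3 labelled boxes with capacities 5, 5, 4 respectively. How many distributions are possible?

10

By stars and bars, unrestricted non-negative solutions to x_1+…+x_3 = 11 number C(11+2,2) = 78.
Subtract solutions that violate a single cap (substitute x_i' = x_i − (cap_i+1)): x_1 ≥ 6 gives C(7,2) = 21; x_2 ≥ 6 gives C(7,2) = 21; x_3 ≥ 5 gives C(8,2) = 28. Together 70.
Add back pairs where two caps are both exceeded: 0 + 1 + 1 = 2.
By inclusion–exclusion the count is 78 − 70 + 2 = 10.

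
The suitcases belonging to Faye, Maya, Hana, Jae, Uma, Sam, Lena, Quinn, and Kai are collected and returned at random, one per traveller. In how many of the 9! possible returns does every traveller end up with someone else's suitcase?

This is the derangement count D_9: permutations of 9 items with no fixed point.
By inclusion–exclusion this is Σ_{j=0}^{9} (−1)^j C(9,j)·(9−j)!.
Computing: 362880 − 362880 + 181440 − 60480 + 15120 − 3024 + 504 − 72 + 9 − 1 = 133496.

133496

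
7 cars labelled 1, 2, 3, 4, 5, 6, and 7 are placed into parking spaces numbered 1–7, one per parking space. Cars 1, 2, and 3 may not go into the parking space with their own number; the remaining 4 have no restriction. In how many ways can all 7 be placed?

3216

Let Aᵢ (for i ∈ {1, 2, 3}) be the placements that put car i in its forbidden parking space. Any j of these fix j positions, leaving (7−j)! ways to fill the rest, and there are C(3,j) ways to pick which j.
By inclusion–exclusion, the number of valid placements is Σ_{j=0}^{3} (−1)^j C(3,j)·(7−j)!.
Computing: 5040 − 2160 + 360 − 24 = 3216.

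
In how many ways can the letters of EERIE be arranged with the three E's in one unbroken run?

6

Treat the 3 copies of E as a single block. The multiset to arrange is then {EEE, I, R}, 3 items in all.
All 3 items are distinct, so there are (3)! = 6 arrangements.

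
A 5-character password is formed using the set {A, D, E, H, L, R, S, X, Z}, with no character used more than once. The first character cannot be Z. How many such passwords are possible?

13440

The first character has 9−1 = 8 choices (anything except Z).
The remaining 4 characters are filled from the other 8 symbols without repetition: 8 × 7 × 6 × 5 = 1680.
Total: 8 × 1680 = 13440.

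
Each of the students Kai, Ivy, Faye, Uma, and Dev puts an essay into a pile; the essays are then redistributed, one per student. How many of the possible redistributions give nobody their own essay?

44

This is the derangement count D_5: permutations of 5 items with no fixed point.
By inclusion–exclusion this is Σ_{j=0}^{5} (−1)^j C(5,j)·(5−j)!.
Computing: 120 − 120 + 60 − 20 + 5 − 1 = 44.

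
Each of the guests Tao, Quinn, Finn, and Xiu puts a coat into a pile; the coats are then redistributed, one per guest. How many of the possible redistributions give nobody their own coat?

Let Aᵢ be the assignments in which guest i gets their own coat. We want the size of the complement of A₁∪…∪A_4.
By inclusion–exclusion this is Σ_{j=0}^{4} (−1)^j C(4,j)·(4−j)!.
Computing: 24 − 24 + 12 − 4 + 1 = 9.

9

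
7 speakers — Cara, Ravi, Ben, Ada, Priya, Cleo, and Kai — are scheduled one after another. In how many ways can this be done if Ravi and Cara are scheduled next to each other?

Treat {Ravi, Cara} as a single unit. There are 6 units to order, and the pair itself can be ordered 2 ways.
So the count is 2·(6)! = 1440.

1440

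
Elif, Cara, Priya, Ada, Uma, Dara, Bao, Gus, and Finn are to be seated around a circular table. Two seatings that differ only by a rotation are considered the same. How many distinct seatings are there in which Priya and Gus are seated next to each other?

Treat {Priya, Gus} as one unit (2 internal orders) and seat the resulting 8 units around the table: (7)! circular arrangements.
So 2 × (7)! = 2 × 5040 = 10080.

10080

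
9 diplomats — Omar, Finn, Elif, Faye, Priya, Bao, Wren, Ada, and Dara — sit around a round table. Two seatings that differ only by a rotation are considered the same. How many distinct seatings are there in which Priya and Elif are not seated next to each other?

30240

All circular seatings of 9 people number (8)! = 40320.
Seatings with Priya beside Elif: treat them as a block with 2 internal orders, giving 2 × (7)! = 10080.
Subtracting, 40320 − 10080 = 30240.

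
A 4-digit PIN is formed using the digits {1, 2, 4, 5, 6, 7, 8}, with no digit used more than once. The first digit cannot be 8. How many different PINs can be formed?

The first digit has 7−1 = 6 choices (anything except 8).
The remaining 3 digits are filled from the other 6 symbols without repetition: 6 × 5 × 4 = 120.
Total: 6 × 120 = 720.

720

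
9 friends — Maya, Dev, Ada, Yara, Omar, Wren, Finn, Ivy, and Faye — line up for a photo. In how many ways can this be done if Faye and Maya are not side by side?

Of the 9! = 362880 arrangements, those with Faye and Maya adjacent number 2 × 8! = 80640 (treat the pair as a block with 2 internal orders).
So 362880 − 80640 = 282240 arrangements keep them apart.

282240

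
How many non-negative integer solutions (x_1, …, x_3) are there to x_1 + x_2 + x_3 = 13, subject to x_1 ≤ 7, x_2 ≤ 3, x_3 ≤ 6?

Without the upper bounds there are C(15,2) = 105 ways to split 13 among 3 variables.
Subtract solutions that violate a single cap (substitute x_i' = x_i − (cap_i+1)): x_1 ≥ 8 gives C(7,2) = 21; x_2 ≥ 4 gives C(11,2) = 55; x_3 ≥ 7 gives C(8,2) = 28. Together 104.
Add back pairs where two caps are both exceeded: 3 + 0 + 6 = 9.
By inclusion–exclusion the count is 105 − 104 + 9 = 10.

10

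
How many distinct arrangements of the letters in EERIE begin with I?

4

Fix I in the first position and arrange the remaining 4 letters.
Those 4 letters have E appearing 3 times, giving (4)!/(3!) = 4.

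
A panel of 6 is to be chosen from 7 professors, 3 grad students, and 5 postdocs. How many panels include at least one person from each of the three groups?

Unrestricted: C(15,6) = 5005 ways to pick any 6 of the 15.
Selections missing a whole group: no professors → C(8,6) = 28; no grad students → C(12,6) = 924; no postdocs → C(10,6) = 210.
Add back selections omitting two groups (i.e. drawn from a single group): C(7,6) + C(3,6) + C(5,6) = 7.
By inclusion–exclusion: 5005 − 1162 + 7 = 3850.

3850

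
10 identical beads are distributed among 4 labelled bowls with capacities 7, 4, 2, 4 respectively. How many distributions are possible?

Ignoring the caps, the number of non-negative solutions to x_1+…+x_4 = 10 is C(13,3) = 286.
Subtract solutions that violate a single cap (substitute x_i' = x_i − (cap_i+1)): x_1 ≥ 8 gives C(5,3) = 10; x_2 ≥ 5 gives C(8,3) = 56; x_3 ≥ 3 gives C(10,3) = 120; x_4 ≥ 5 gives C(8,3) = 56. Together 242.
Add back pairs where two caps are both exceeded: 0 + 0 + 0 + 10 + 1 + 10 = 21.
By inclusion–exclusion the count is 286 − 242 + 21 = 65.

65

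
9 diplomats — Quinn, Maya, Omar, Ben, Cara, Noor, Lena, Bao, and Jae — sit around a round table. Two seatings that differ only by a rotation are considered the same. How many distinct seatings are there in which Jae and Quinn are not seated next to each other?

All circular seatings of 9 people number (8)! = 40320.
Seatings with Jae beside Quinn: treat them as a block with 2 internal orders, giving 2 × (7)! = 10080.
Subtracting, 40320 − 10080 = 30240.

30240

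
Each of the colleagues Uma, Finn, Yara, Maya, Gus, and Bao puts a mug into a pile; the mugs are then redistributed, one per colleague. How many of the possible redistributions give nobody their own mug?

265

Count assignments avoiding every fixed point. For any j of the 6 colleagues fixed to their own mug, the other 6−j can be arranged in (6−j)! ways.
By inclusion–exclusion this is Σ_{j=0}^{6} (−1)^j C(6,j)·(6−j)!.
Computing: 720 − 720 + 360 − 120 + 30 − 6 + 1 = 265.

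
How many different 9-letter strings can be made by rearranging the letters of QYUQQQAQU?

The 9 letters of QYUQQQAQU have repeats: Q appearing 5 times and U appearing twice.
So there are 9! / (5!·2!) = 1512 distinguishable arrangements.

1512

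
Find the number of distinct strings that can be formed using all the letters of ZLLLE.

20

The 5 letters of ZLLLE have repeats: L appearing 3 times.
So there are 5! / (3!) = 20 distinguishable arrangements.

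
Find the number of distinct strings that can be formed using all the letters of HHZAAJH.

420

The 7 letters of HHZAAJH have repeats: A appearing twice and H appearing 3 times.
Dividing 7! = 5040 by 3!·2! = 12 for the repeated letters gives 420.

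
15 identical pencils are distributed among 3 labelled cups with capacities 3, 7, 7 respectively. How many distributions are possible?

Ignoring the caps, the number of non-negative solutions to x_1+…+x_3 = 15 is C(17,2) = 136.
Subtract solutions that violate a single cap (substitute x_i' = x_i − (cap_i+1)): x_1 ≥ 4 gives C(13,2) = 78; x_2 ≥ 8 gives C(9,2) = 36; x_3 ≥ 8 gives C(9,2) = 36. Together 150.
Add back pairs where two caps are both exceeded: 10 + 10 + 0 = 20.
By inclusion–exclusion the count is 136 − 150 + 20 = 6.

6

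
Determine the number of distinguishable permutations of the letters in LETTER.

LETTER has 6 letters with E appearing twice and T appearing twice.
So there are 6! / (2!·2!) = 180 distinguishable arrangements.

180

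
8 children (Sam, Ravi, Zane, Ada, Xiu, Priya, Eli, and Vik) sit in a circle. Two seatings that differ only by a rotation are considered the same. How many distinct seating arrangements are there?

Seat Sam anywhere (absorbing the rotational symmetry), then permute the other 7: (7)! = 5040.

5040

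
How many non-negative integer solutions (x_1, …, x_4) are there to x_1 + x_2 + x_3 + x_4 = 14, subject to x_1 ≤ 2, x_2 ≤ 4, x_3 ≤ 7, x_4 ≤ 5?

Without the upper bounds there are C(17,3) = 680 ways to split 14 among 4 variables.
Subtract solutions that violate a single cap (substitute x_i' = x_i − (cap_i+1)): x_1 ≥ 3 gives C(14,3) = 364; x_2 ≥ 5 gives C(12,3) = 220; x_3 ≥ 8 gives C(9,3) = 84; x_4 ≥ 6 gives C(11,3) = 165. Together 833.
Add back pairs where two caps are both exceeded: 84 + 20 + 56 + 4 + 20 + 1 = 185.
Subtract triples: 0 + 1 + 0 + 0 = 1.
By inclusion–exclusion the count is 680 − 833 + 185 − 1 = 31.

31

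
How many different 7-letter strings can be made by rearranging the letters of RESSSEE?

140

The 7 letters of RESSSEE have repeats: E appearing 3 times and S appearing 3 times.
Dividing 7! = 5040 by 3!·3! = 36 for the repeated letters gives 140.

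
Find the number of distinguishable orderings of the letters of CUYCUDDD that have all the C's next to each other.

Treat the 2 copies of C as a single block. The multiset to arrange is then {CC, D, D, D, U, U, Y}, 7 items in all.
That gives (7)!/(3!·2!) = 420 arrangements.

420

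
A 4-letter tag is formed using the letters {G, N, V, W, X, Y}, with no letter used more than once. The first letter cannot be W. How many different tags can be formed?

300

The first letter has 6−1 = 5 choices (anything except W).
The remaining 3 letters are filled from the other 5 symbols without repetition: 5 × 4 × 3 = 60.
Total: 5 × 60 = 300.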